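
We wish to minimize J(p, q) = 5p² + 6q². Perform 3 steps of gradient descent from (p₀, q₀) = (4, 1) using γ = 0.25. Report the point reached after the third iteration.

∇J = (10p, 12q)
Step 1: at (4, 1), ∇J = (40, 12) → (4, 1) − 0.25·(40, 12) = (-6, -2)
Step 2: at (-6, -2), ∇J = (-60, -24) → (-6, -2) − 0.25·(-60, -24) = (9, 4)
Step 3: at (9, 4), ∇J = (90, 48) → (9, 4) − 0.25·(90, 48) = (-13.5, -8)

(-13.5, -8)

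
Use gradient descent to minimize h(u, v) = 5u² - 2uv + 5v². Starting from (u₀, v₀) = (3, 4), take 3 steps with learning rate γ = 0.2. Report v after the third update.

-2.128

∇h = (10u - 2v, -2u + 10v)
(u₁, v₁) = (3, 4) − 0.2·(22, 34) = (-1.4, -2.8)
(u₂, v₂) = (-1.4, -2.8) − 0.2·(-8.4, -25.2) = (0.28, 2.24)
(u₃, v₃) = (0.28, 2.24) − 0.2·(-1.68, 21.84) = (0.616, -2.128)
v = -2.128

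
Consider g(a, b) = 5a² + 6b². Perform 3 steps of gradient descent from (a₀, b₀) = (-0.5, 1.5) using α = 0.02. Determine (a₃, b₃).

∇g = (10a, 12b)
(a₁, b₁) = (-0.5, 1.5) − 0.02·(-5, 18) = (-0.4, 1.14)
(a₂, b₂) = (-0.4, 1.14) − 0.02·(-4, 13.68) = (-0.32, 0.8664)
(a₃, b₃) = (-0.32, 0.8664) − 0.02·(-3.2, 10.3968) = (-0.256, 0.658464)

(-0.256, 0.658464)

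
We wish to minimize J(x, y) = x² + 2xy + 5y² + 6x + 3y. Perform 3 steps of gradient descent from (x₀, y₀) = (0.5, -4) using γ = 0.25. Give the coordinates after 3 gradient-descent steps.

∇J = (2x + 2y + 6, 2x + 10y + 3)
(x₁, y₁) = (0.5, -4) − 0.25·(-1, -36) = (0.75, 5)
(x₂, y₂) = (0.75, 5) − 0.25·(17.5, 54.5) = (-3.625, -8.625)
(x₃, y₃) = (-3.625, -8.625) − 0.25·(-18.5, -90.5) = (1, 14)

(1, 14)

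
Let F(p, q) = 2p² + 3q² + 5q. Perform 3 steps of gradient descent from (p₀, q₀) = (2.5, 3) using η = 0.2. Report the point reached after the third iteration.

∇F = (4p, 6q + 5)
Step 1: at (2.5, 3), ∇F = (10, 23) → (2.5, 3) − 0.2·(10, 23) = (0.5, -1.6)
Step 2: at (0.5, -1.6), ∇F = (2, -4.6) → (0.5, -1.6) − 0.2·(2, -4.6) = (0.1, -0.68)
Step 3: at (0.1, -0.68), ∇F = (0.4, 0.92) → (0.1, -0.68) − 0.2·(0.4, 0.92) = (0.02, -0.864)

(0.02, -0.864)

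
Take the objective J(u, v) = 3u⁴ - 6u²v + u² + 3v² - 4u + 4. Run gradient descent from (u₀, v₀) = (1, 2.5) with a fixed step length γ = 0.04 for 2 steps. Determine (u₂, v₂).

∇J = (12u³ - 12uv + 2u - 4, -6u² + 6v)
(u₁, v₁) = (1, 2.5) − 0.04·(-20, 9) = (1.8, 2.14)
(u₂, v₂) = (1.8, 2.14) − 0.04·(23.36, -6.6) = (0.8656, 2.404)

(0.8656, 2.404)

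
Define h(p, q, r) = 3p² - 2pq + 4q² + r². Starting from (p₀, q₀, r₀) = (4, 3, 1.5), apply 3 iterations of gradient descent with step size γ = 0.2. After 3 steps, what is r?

∇h = (6p - 2q, -2p + 8q, 2r)
(p₁, q₁, r₁) = (4, 3, 1.5) − 0.2·(18, 16, 3) = (0.4, -0.2, 0.9)
(p₂, q₂, r₂) = (0.4, -0.2, 0.9) − 0.2·(2.8, -2.4, 1.8) = (-0.16, 0.28, 0.54)
(p₃, q₃, r₃) = (-0.16, 0.28, 0.54) − 0.2·(-1.52, 2.56, 1.08) = (0.144, -0.232, 0.324)
r = 0.324

0.324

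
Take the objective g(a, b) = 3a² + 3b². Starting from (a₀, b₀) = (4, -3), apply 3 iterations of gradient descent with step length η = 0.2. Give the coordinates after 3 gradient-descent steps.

(-0.032, 0.024)

∇g = (6a, 6b)
(a₁, b₁) = (4, -3) − 0.2·(24, -18) = (-0.8, 0.6)
(a₂, b₂) = (-0.8, 0.6) − 0.2·(-4.8, 3.6) = (0.16, -0.12)
(a₃, b₃) = (0.16, -0.12) − 0.2·(0.96, -0.72) = (-0.032, 0.024)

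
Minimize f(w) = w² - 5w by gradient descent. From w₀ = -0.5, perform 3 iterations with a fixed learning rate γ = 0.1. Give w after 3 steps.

0.964

f′(w) = 2w - 5
Step 1: f′(-0.5) = -6; w₁ = -0.5 − 0.1·(-6) = 0.1
Step 2: f′(0.1) = -4.8; w₂ = 0.1 − 0.1·(-4.8) = 0.58
Step 3: f′(0.58) = -3.84; w₃ = 0.58 − 0.1·(-3.84) = 0.964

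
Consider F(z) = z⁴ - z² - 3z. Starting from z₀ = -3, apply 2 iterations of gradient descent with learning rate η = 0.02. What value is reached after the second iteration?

F′(z) = 4z³ - 2z - 3
Step 1: F′(-3) = -105; z₁ = -3 − 0.02·(-105) = -0.9
Step 2: F′(-0.9) = -4.116; z₂ = -0.9 − 0.02·(-4.116) = -0.81768

-0.81768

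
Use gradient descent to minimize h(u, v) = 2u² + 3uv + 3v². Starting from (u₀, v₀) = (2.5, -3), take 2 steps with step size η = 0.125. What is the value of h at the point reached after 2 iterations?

4.6275634765625

∇h = (4u + 3v, 3u + 6v)
Step 1: at (2.5, -3), ∇h = (1, -10.5) → (2.5, -3) − 0.125·(1, -10.5) = (2.375, -1.6875)
Step 2: at (2.375, -1.6875), ∇h = (4.4375, -3) → (2.375, -1.6875) − 0.125·(4.4375, -3) = (1.8203125, -1.3125)
h(1.8203125, -1.3125) = 4.6275634765625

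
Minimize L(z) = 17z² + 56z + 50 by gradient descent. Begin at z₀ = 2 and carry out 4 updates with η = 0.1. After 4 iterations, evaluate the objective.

L′(z) = 34z + 56
z₁ = 2 − 0.1·124 = -10.4
z₂ = -10.4 − 0.1·(-297.6) = 19.36
z₃ = 19.36 − 0.1·714.24 = -52.064
z₄ = -52.064 − 0.1·(-1714.176) = 119.3536
L(119.3536) = 248903.59276032

248903.59276032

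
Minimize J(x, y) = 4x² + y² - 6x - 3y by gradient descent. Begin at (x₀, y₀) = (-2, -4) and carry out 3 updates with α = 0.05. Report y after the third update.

∇J = (8x - 6, 2y - 3)
(x₁, y₁) = (-2, -4) − 0.05·(-22, -11) = (-0.9, -3.45)
(x₂, y₂) = (-0.9, -3.45) − 0.05·(-13.2, -9.9) = (-0.24, -2.955)
(x₃, y₃) = (-0.24, -2.955) − 0.05·(-7.92, -8.91) = (0.156, -2.5095)
y = -2.5095

-2.5095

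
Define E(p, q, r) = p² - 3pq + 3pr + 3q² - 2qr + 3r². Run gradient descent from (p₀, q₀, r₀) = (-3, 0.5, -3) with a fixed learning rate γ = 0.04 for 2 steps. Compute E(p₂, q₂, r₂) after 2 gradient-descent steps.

10.8959264

∇E = (2p - 3q + 3r, -3p + 6q - 2r, 3p - 2q + 6r)
(p₁, q₁, r₁) = (-3, 0.5, -3) − 0.04·(-16.5, 18, -28) = (-2.34, -0.22, -1.88)
(p₂, q₂, r₂) = (-2.34, -0.22, -1.88) − 0.04·(-9.66, 9.46, -17.86) = (-1.9536, -0.5984, -1.1656)
E(-1.9536, -0.5984, -1.1656) = 10.8959264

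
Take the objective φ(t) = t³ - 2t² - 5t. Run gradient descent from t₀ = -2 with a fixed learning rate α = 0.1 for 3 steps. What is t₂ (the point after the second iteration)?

φ′(t) = 3t² - 4t - 5
t₁ = -2 − 0.1·15 = -3.5
t₂ = -3.5 − 0.1·45.75 = -8.075

-8.075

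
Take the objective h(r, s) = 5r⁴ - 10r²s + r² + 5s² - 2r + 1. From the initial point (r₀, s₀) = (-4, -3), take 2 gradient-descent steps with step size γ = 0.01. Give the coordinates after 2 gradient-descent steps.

∇h = (20r³ - 20rs + 2r - 2, -10r² + 10s)
Step 1: at (-4, -3), ∇h = (-1530, -190) → (-4, -3) − 0.01·(-1530, -190) = (11.3, -1.1)
Step 2: at (11.3, -1.1), ∇h = (29127.14, -1287.9) → (11.3, -1.1) − 0.01·(29127.14, -1287.9) = (-279.9714, 11.779)

(-279.9714, 11.779)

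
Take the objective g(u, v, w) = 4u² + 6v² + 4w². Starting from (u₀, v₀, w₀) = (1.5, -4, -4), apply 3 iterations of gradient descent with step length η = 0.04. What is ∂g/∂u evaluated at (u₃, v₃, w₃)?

3.773184

∇g = (8u, 12v, 8w)
(u₁, v₁, w₁) = (1.5, -4, -4) − 0.04·(12, -48, -32) = (1.02, -2.08, -2.72)
(u₂, v₂, w₂) = (1.02, -2.08, -2.72) − 0.04·(8.16, -24.96, -21.76) = (0.6936, -1.0816, -1.8496)
(u₃, v₃, w₃) = (0.6936, -1.0816, -1.8496) − 0.04·(5.5488, -12.9792, -14.7968) = (0.471648, -0.562432, -1.257728)
∂g/∂u at (0.471648, -0.562432, -1.257728) = 3.773184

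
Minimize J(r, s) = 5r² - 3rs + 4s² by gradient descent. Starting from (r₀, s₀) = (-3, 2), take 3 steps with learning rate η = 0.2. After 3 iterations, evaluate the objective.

682.080768

∇J = (10r - 3s, -3r + 8s)
Step 1: at (-3, 2), ∇J = (-36, 25) → (-3, 2) − 0.2·(-36, 25) = (4.2, -3)
Step 2: at (4.2, -3), ∇J = (51, -36.6) → (4.2, -3) − 0.2·(51, -36.6) = (-6, 4.32)
Step 3: at (-6, 4.32), ∇J = (-72.96, 52.56) → (-6, 4.32) − 0.2·(-72.96, 52.56) = (8.592, -6.192)
J(8.592, -6.192) = 682.080768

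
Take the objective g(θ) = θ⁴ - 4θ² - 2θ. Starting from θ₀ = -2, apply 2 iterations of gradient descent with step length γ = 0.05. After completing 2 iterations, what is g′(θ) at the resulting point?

0.921323202912

g′(θ) = 4θ³ - 8θ - 2
Step 1: g′(-2) = -18; θ₁ = -2 − 0.05·(-18) = -1.1
Step 2: g′(-1.1) = 1.476; θ₂ = -1.1 − 0.05·1.476 = -1.1738
g′(θ) at (-1.1738) = 0.921323202912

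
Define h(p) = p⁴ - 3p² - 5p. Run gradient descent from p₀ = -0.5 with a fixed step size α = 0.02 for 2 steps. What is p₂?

-0.39671

h′(p) = 4p³ - 6p - 5
p₁ = -0.5 − 0.02·(-2.5) = -0.45
p₂ = -0.45 − 0.02·(-2.6645) = -0.39671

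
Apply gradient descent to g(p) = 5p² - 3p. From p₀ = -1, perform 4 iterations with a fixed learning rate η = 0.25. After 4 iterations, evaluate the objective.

g′(p) = 10p - 3
Step 1: g′(-1) = -13; p₁ = -1 − 0.25·(-13) = 2.25
Step 2: g′(2.25) = 19.5; p₂ = 2.25 − 0.25·19.5 = -2.625
Step 3: g′(-2.625) = -29.25; p₃ = -2.625 − 0.25·(-29.25) = 4.6875
Step 4: g′(4.6875) = 43.875; p₄ = 4.6875 − 0.25·43.875 = -6.28125
g(-6.28125) = 216.1142578125

216.1142578125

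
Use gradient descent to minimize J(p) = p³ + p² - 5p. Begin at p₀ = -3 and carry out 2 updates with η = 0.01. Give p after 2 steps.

-3.346368

J′(p) = 3p² + 2p - 5
p₁ = -3 − 0.01·16 = -3.16
p₂ = -3.16 − 0.01·18.6368 = -3.346368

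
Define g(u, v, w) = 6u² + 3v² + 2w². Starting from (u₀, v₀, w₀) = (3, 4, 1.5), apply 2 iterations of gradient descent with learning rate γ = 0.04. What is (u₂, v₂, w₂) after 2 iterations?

(0.8112, 2.3104, 1.0584)

∇g = (12u, 6v, 4w)
Step 1: at (3, 4, 1.5), ∇g = (36, 24, 6) → (3, 4, 1.5) − 0.04·(36, 24, 6) = (1.56, 3.04, 1.26)
Step 2: at (1.56, 3.04, 1.26), ∇g = (18.72, 18.24, 5.04) → (1.56, 3.04, 1.26) − 0.04·(18.72, 18.24, 5.04) = (0.8112, 2.3104, 1.0584)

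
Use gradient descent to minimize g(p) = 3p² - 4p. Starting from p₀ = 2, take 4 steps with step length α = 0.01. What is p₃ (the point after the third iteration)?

g′(p) = 6p - 4
p₁ = 2 − 0.01·8 = 1.92
p₂ = 1.92 − 0.01·7.52 = 1.8448
p₃ = 1.8448 − 0.01·7.0688 = 1.774112

1.774112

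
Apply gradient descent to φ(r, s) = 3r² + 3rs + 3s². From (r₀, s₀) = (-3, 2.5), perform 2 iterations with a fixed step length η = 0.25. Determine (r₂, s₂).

∇φ = (6r + 3s, 3r + 6s)
Step 1: at (-3, 2.5), ∇φ = (-10.5, 6) → (-3, 2.5) − 0.25·(-10.5, 6) = (-0.375, 1)
Step 2: at (-0.375, 1), ∇φ = (0.75, 4.875) → (-0.375, 1) − 0.25·(0.75, 4.875) = (-0.5625, -0.21875)

(-0.5625, -0.21875)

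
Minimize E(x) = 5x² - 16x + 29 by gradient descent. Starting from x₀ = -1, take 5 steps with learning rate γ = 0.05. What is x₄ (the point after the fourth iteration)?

1.4375

E′(x) = 10x - 16
Step 1: E′(-1) = -26; x₁ = -1 − 0.05·(-26) = 0.3
Step 2: E′(0.3) = -13; x₂ = 0.3 − 0.05·(-13) = 0.95
Step 3: E′(0.95) = -6.5; x₃ = 0.95 − 0.05·(-6.5) = 1.275
Step 4: E′(1.275) = -3.25; x₄ = 1.275 − 0.05·(-3.25) = 1.4375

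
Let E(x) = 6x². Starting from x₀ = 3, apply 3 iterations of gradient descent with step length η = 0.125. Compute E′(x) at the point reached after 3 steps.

E′(x) = 12x
Step 1: E′(3) = 36; x₁ = 3 − 0.125·36 = -1.5
Step 2: E′(-1.5) = -18; x₂ = -1.5 − 0.125·(-18) = 0.75
Step 3: E′(0.75) = 9; x₃ = 0.75 − 0.125·9 = -0.375
E′(x) at (-0.375) = -4.5

-4.5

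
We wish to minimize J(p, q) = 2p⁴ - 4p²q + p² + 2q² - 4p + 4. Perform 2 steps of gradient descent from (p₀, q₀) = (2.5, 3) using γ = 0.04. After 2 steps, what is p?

-0.12561792

∇J = (8p³ - 8pq + 2p - 4, -4p² + 4q)
Step 1: at (2.5, 3), ∇J = (66, -13) → (2.5, 3) − 0.04·(66, -13) = (-0.14, 3.52)
Step 2: at (-0.14, 3.52), ∇J = (-0.359552, 14.0016) → (-0.14, 3.52) − 0.04·(-0.359552, 14.0016) = (-0.12561792, 2.959936)
p = -0.12561792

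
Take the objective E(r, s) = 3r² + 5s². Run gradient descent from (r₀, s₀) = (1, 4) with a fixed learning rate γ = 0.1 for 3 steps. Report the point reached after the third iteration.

(0.064, 0)

∇E = (6r, 10s)
(r₁, s₁) = (1, 4) − 0.1·(6, 40) = (0.4, 0)
(r₂, s₂) = (0.4, 0) − 0.1·(2.4, 0) = (0.16, 0)
(r₃, s₃) = (0.16, 0) − 0.1·(0.96, 0) = (0.064, 0)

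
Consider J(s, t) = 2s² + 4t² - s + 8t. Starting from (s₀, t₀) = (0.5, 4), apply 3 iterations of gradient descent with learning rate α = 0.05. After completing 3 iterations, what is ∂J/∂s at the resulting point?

0.512

∇J = (4s - 1, 8t + 8)
Step 1: at (0.5, 4), ∇J = (1, 40) → (0.5, 4) − 0.05·(1, 40) = (0.45, 2)
Step 2: at (0.45, 2), ∇J = (0.8, 24) → (0.45, 2) − 0.05·(0.8, 24) = (0.41, 0.8)
Step 3: at (0.41, 0.8), ∇J = (0.64, 14.4) → (0.41, 0.8) − 0.05·(0.64, 14.4) = (0.378, 0.08)
∂J/∂s at (0.378, 0.08) = 0.512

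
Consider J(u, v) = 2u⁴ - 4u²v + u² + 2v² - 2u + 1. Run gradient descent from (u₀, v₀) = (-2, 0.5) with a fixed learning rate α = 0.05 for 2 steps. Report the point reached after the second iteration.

∇J = (8u³ - 8uv + 2u - 2, -4u² + 4v)
(u₁, v₁) = (-2, 0.5) − 0.05·(-62, -14) = (1.1, 1.2)
(u₂, v₂) = (1.1, 1.2) − 0.05·(0.288, -0.04) = (1.0856, 1.202)

(1.0856, 1.202)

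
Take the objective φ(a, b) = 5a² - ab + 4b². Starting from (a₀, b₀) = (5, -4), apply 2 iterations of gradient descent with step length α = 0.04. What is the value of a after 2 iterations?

1.6032

∇φ = (10a - b, -a + 8b)
(a₁, b₁) = (5, -4) − 0.04·(54, -37) = (2.84, -2.52)
(a₂, b₂) = (2.84, -2.52) − 0.04·(30.92, -23) = (1.6032, -1.6)
a = 1.6032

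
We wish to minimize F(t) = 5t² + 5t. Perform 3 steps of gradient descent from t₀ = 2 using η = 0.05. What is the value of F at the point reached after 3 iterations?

F′(t) = 10t + 5
t₁ = 2 − 0.05·25 = 0.75
t₂ = 0.75 − 0.05·12.5 = 0.125
t₃ = 0.125 − 0.05·6.25 = -0.1875
F(-0.1875) = -0.76171875

-0.76171875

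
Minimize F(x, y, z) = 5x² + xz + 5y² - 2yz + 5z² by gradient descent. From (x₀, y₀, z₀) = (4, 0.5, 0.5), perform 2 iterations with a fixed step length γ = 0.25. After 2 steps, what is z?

3.53125

∇F = (10x + z, 10y - 2z, x - 2y + 10z)
Step 1: at (4, 0.5, 0.5), ∇F = (40.5, 4, 8) → (4, 0.5, 0.5) − 0.25·(40.5, 4, 8) = (-6.125, -0.5, -1.5)
Step 2: at (-6.125, -0.5, -1.5), ∇F = (-62.75, -2, -20.125) → (-6.125, -0.5, -1.5) − 0.25·(-62.75, -2, -20.125) = (9.5625, 0, 3.53125)
z = 3.53125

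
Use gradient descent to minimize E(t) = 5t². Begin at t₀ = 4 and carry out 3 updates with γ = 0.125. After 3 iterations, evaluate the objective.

E′(t) = 10t
Step 1: E′(4) = 40; t₁ = 4 − 0.125·40 = -1
Step 2: E′(-1) = -10; t₂ = -1 − 0.125·(-10) = 0.25
Step 3: E′(0.25) = 2.5; t₃ = 0.25 − 0.125·2.5 = -0.0625
E(-0.0625) = 0.01953125

0.01953125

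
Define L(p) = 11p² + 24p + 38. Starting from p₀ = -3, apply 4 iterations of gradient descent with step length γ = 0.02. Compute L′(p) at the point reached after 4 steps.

L′(p) = 22p + 24
Step 1: L′(-3) = -42; p₁ = -3 − 0.02·(-42) = -2.16
Step 2: L′(-2.16) = -23.52; p₂ = -2.16 − 0.02·(-23.52) = -1.6896
Step 3: L′(-1.6896) = -13.1712; p₃ = -1.6896 − 0.02·(-13.1712) = -1.426176
Step 4: L′(-1.426176) = -7.375872; p₄ = -1.426176 − 0.02·(-7.375872) = -1.27865856
L′(p) at (-1.27865856) = -4.13048832

-4.13048832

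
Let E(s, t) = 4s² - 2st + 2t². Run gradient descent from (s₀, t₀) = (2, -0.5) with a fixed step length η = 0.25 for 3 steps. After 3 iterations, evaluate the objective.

56.78125

∇E = (8s - 2t, -2s + 4t)
(s₁, t₁) = (2, -0.5) − 0.25·(17, -6) = (-2.25, 1)
(s₂, t₂) = (-2.25, 1) − 0.25·(-20, 8.5) = (2.75, -1.125)
(s₃, t₃) = (2.75, -1.125) − 0.25·(24.25, -10) = (-3.3125, 1.375)
E(-3.3125, 1.375) = 56.78125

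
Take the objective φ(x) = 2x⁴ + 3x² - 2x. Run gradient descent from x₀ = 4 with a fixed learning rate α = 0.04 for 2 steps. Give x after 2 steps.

1661.05480192

φ′(x) = 8x³ + 6x - 2
x₁ = 4 − 0.04·534 = -17.36
x₂ = -17.36 − 0.04·(-41960.370048) = 1661.05480192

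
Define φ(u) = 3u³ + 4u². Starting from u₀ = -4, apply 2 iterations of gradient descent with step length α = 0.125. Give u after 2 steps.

-364.5

φ′(u) = 9u² + 8u
Step 1: φ′(-4) = 112; u₁ = -4 − 0.125·112 = -18
Step 2: φ′(-18) = 2772; u₂ = -18 − 0.125·2772 = -364.5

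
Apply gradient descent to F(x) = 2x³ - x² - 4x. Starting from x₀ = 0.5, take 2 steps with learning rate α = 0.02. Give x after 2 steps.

0.633812

F′(x) = 6x² - 2x - 4
x₁ = 0.5 − 0.02·(-3.5) = 0.57
x₂ = 0.57 − 0.02·(-3.1906) = 0.633812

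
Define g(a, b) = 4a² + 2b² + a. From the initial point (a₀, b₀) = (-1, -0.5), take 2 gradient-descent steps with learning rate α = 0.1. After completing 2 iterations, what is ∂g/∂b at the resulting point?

-0.72

∇g = (8a + 1, 4b)
(a₁, b₁) = (-1, -0.5) − 0.1·(-7, -2) = (-0.3, -0.3)
(a₂, b₂) = (-0.3, -0.3) − 0.1·(-1.4, -1.2) = (-0.16, -0.18)
∂g/∂b at (-0.16, -0.18) = -0.72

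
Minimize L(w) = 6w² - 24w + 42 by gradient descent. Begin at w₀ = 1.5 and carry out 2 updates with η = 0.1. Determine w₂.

L′(w) = 12w - 24
w₁ = 1.5 − 0.1·(-6) = 2.1
w₂ = 2.1 − 0.1·1.2 = 1.98

1.98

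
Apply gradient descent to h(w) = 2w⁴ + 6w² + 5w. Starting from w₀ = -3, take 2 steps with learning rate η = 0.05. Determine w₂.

-323.47015

h′(w) = 8w³ + 12w + 5
w₁ = -3 − 0.05·(-247) = 9.35
w₂ = 9.35 − 0.05·6656.403 = -323.47015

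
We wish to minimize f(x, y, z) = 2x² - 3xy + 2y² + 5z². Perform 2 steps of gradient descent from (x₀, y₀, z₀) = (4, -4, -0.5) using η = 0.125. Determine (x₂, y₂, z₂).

∇f = (4x - 3y, -3x + 4y, 10z)
(x₁, y₁, z₁) = (4, -4, -0.5) − 0.125·(28, -28, -5) = (0.5, -0.5, 0.125)
(x₂, y₂, z₂) = (0.5, -0.5, 0.125) − 0.125·(3.5, -3.5, 1.25) = (0.0625, -0.0625, -0.03125)

(0.0625, -0.0625, -0.03125)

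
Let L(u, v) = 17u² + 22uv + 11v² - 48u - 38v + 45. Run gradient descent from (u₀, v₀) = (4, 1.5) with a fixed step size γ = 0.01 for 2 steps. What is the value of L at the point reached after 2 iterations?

24.75047824

∇L = (34u + 22v - 48, 22u + 22v - 38)
Step 1: at (4, 1.5), ∇L = (121, 83) → (4, 1.5) − 0.01·(121, 83) = (2.79, 0.67)
Step 2: at (2.79, 0.67), ∇L = (61.6, 38.12) → (2.79, 0.67) − 0.01·(61.6, 38.12) = (2.174, 0.2888)
L(2.174, 0.2888) = 24.75047824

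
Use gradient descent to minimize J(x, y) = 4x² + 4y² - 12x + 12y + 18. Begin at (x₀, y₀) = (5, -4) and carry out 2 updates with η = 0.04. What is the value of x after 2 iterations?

3.1184

∇J = (8x - 12, 8y + 12)
Step 1: at (5, -4), ∇J = (28, -20) → (5, -4) − 0.04·(28, -20) = (3.88, -3.2)
Step 2: at (3.88, -3.2), ∇J = (19.04, -13.6) → (3.88, -3.2) − 0.04·(19.04, -13.6) = (3.1184, -2.656)
x = 3.1184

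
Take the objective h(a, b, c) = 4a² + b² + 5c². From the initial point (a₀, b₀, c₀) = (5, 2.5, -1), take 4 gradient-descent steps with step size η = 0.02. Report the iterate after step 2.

∇h = (8a, 2b, 10c)
(a₁, b₁, c₁) = (5, 2.5, -1) − 0.02·(40, 5, -10) = (4.2, 2.4, -0.8)
(a₂, b₂, c₂) = (4.2, 2.4, -0.8) − 0.02·(33.6, 4.8, -8) = (3.528, 2.304, -0.64)

(3.528, 2.304, -0.64)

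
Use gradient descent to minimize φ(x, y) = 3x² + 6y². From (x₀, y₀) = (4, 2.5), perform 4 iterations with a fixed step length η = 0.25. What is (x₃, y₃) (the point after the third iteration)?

∇φ = (6x, 12y)
(x₁, y₁) = (4, 2.5) − 0.25·(24, 30) = (-2, -5)
(x₂, y₂) = (-2, -5) − 0.25·(-12, -60) = (1, 10)
(x₃, y₃) = (1, 10) − 0.25·(6, 120) = (-0.5, -20)

(-0.5, -20)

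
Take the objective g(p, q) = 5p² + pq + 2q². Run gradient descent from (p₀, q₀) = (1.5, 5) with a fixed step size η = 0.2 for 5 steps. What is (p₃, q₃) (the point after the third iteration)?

∇g = (10p + q, p + 4q)
(p₁, q₁) = (1.5, 5) − 0.2·(20, 21.5) = (-2.5, 0.7)
(p₂, q₂) = (-2.5, 0.7) − 0.2·(-24.3, 0.3) = (2.36, 0.64)
(p₃, q₃) = (2.36, 0.64) − 0.2·(24.24, 4.92) = (-2.488, -0.344)

(-2.488, -0.344)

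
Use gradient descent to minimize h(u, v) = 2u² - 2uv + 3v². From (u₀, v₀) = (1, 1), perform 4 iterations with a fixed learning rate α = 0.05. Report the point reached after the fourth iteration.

(0.6175, 0.445)

∇h = (4u - 2v, -2u + 6v)
(u₁, v₁) = (1, 1) − 0.05·(2, 4) = (0.9, 0.8)
(u₂, v₂) = (0.9, 0.8) − 0.05·(2, 3) = (0.8, 0.65)
(u₃, v₃) = (0.8, 0.65) − 0.05·(1.9, 2.3) = (0.705, 0.535)
(u₄, v₄) = (0.705, 0.535) − 0.05·(1.75, 1.8) = (0.6175, 0.445)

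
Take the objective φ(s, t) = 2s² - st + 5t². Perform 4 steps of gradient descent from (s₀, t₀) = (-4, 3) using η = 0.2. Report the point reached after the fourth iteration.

(-0.6656, 4.0384)

∇φ = (4s - t, -s + 10t)
(s₁, t₁) = (-4, 3) − 0.2·(-19, 34) = (-0.2, -3.8)
(s₂, t₂) = (-0.2, -3.8) − 0.2·(3, -37.8) = (-0.8, 3.76)
(s₃, t₃) = (-0.8, 3.76) − 0.2·(-6.96, 38.4) = (0.592, -3.92)
(s₄, t₄) = (0.592, -3.92) − 0.2·(6.288, -39.792) = (-0.6656, 4.0384)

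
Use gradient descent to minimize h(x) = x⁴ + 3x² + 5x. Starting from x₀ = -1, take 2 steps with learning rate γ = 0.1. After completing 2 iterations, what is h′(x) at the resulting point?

h′(x) = 4x³ + 6x + 5
x₁ = -1 − 0.1·(-5) = -0.5
x₂ = -0.5 − 0.1·1.5 = -0.65
h′(x) at (-0.65) = 0.0015

0.0015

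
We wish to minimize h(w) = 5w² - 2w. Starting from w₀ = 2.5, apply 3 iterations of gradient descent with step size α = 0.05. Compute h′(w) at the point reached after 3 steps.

2.875

h′(w) = 10w - 2
Step 1: h′(2.5) = 23; w₁ = 2.5 − 0.05·23 = 1.35
Step 2: h′(1.35) = 11.5; w₂ = 1.35 − 0.05·11.5 = 0.775
Step 3: h′(0.775) = 5.75; w₃ = 0.775 − 0.05·5.75 = 0.4875
h′(w) at (0.4875) = 2.875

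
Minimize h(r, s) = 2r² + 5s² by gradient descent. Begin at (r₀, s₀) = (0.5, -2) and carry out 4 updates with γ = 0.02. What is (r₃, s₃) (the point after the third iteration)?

∇h = (4r, 10s)
(r₁, s₁) = (0.5, -2) − 0.02·(2, -20) = (0.46, -1.6)
(r₂, s₂) = (0.46, -1.6) − 0.02·(1.84, -16) = (0.4232, -1.28)
(r₃, s₃) = (0.4232, -1.28) − 0.02·(1.6928, -12.8) = (0.389344, -1.024)

(0.389344, -1.024)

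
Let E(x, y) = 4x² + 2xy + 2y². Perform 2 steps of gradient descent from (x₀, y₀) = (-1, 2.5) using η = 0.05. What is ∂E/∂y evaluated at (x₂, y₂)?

∇E = (8x + 2y, 2x + 4y)
Step 1: at (-1, 2.5), ∇E = (-3, 8) → (-1, 2.5) − 0.05·(-3, 8) = (-0.85, 2.1)
Step 2: at (-0.85, 2.1), ∇E = (-2.6, 6.7) → (-0.85, 2.1) − 0.05·(-2.6, 6.7) = (-0.72, 1.765)
∂E/∂y at (-0.72, 1.765) = 5.62

5.62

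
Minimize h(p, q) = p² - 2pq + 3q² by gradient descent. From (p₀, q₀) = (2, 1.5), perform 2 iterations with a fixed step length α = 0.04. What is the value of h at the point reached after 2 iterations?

3.20238784

∇h = (2p - 2q, -2p + 6q)
(p₁, q₁) = (2, 1.5) − 0.04·(1, 5) = (1.96, 1.3)
(p₂, q₂) = (1.96, 1.3) − 0.04·(1.32, 3.88) = (1.9072, 1.1448)
h(1.9072, 1.1448) = 3.20238784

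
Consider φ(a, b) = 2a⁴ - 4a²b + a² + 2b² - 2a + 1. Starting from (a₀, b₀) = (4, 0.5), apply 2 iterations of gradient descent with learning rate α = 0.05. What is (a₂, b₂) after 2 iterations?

(3708.2984, 91.922)

∇φ = (8a³ - 8ab + 2a - 2, -4a² + 4b)
Step 1: at (4, 0.5), ∇φ = (502, -62) → (4, 0.5) − 0.05·(502, -62) = (-21.1, 3.6)
Step 2: at (-21.1, 3.6), ∇φ = (-74587.968, -1766.44) → (-21.1, 3.6) − 0.05·(-74587.968, -1766.44) = (3708.2984, 91.922)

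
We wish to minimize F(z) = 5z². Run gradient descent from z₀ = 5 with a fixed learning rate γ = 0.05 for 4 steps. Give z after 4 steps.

F′(z) = 10z
z₁ = 5 − 0.05·50 = 2.5
z₂ = 2.5 − 0.05·25 = 1.25
z₃ = 1.25 − 0.05·12.5 = 0.625
z₄ = 0.625 − 0.05·6.25 = 0.3125

0.3125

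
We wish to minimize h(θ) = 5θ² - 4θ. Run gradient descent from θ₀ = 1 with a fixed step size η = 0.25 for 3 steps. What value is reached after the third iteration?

h′(θ) = 10θ - 4
Step 1: h′(1) = 6; θ₁ = 1 − 0.25·6 = -0.5
Step 2: h′(-0.5) = -9; θ₂ = -0.5 − 0.25·(-9) = 1.75
Step 3: h′(1.75) = 13.5; θ₃ = 1.75 − 0.25·13.5 = -1.625

-1.625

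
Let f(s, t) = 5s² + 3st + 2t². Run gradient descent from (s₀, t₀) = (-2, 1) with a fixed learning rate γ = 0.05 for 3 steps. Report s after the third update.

∇f = (10s + 3t, 3s + 4t)
Step 1: at (-2, 1), ∇f = (-17, -2) → (-2, 1) − 0.05·(-17, -2) = (-1.15, 1.1)
Step 2: at (-1.15, 1.1), ∇f = (-8.2, 0.95) → (-1.15, 1.1) − 0.05·(-8.2, 0.95) = (-0.74, 1.0525)
Step 3: at (-0.74, 1.0525), ∇f = (-4.2425, 1.99) → (-0.74, 1.0525) − 0.05·(-4.2425, 1.99) = (-0.527875, 0.953)
s = -0.527875

-0.527875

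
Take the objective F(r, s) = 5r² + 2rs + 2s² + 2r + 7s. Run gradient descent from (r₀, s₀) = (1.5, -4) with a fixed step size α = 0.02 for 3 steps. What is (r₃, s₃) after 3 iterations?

(1.047456, -3.648256)

∇F = (10r + 2s + 2, 2r + 4s + 7)
(r₁, s₁) = (1.5, -4) − 0.02·(9, -6) = (1.32, -3.88)
(r₂, s₂) = (1.32, -3.88) − 0.02·(7.44, -5.88) = (1.1712, -3.7624)
(r₃, s₃) = (1.1712, -3.7624) − 0.02·(6.1872, -5.7072) = (1.047456, -3.648256)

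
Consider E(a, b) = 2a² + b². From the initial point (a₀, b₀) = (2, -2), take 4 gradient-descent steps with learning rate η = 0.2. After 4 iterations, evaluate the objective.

0.06720512

∇E = (4a, 2b)
(a₁, b₁) = (2, -2) − 0.2·(8, -4) = (0.4, -1.2)
(a₂, b₂) = (0.4, -1.2) − 0.2·(1.6, -2.4) = (0.08, -0.72)
(a₃, b₃) = (0.08, -0.72) − 0.2·(0.32, -1.44) = (0.016, -0.432)
(a₄, b₄) = (0.016, -0.432) − 0.2·(0.064, -0.864) = (0.0032, -0.2592)
E(0.0032, -0.2592) = 0.06720512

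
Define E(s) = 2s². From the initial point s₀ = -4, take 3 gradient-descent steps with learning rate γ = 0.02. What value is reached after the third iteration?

-3.114752

E′(s) = 4s
s₁ = -4 − 0.02·(-16) = -3.68
s₂ = -3.68 − 0.02·(-14.72) = -3.3856
s₃ = -3.3856 − 0.02·(-13.5424) = -3.114752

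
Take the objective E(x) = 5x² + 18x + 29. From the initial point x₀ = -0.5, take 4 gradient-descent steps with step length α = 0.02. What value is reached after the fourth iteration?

E′(x) = 10x + 18
Step 1: E′(-0.5) = 13; x₁ = -0.5 − 0.02·13 = -0.76
Step 2: E′(-0.76) = 10.4; x₂ = -0.76 − 0.02·10.4 = -0.968
Step 3: E′(-0.968) = 8.32; x₃ = -0.968 − 0.02·8.32 = -1.1344
Step 4: E′(-1.1344) = 6.656; x₄ = -1.1344 − 0.02·6.656 = -1.26752

-1.26752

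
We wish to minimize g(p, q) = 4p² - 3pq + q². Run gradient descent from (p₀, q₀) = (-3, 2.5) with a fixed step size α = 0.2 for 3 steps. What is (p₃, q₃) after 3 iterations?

∇g = (8p - 3q, -3p + 2q)
Step 1: at (-3, 2.5), ∇g = (-31.5, 14) → (-3, 2.5) − 0.2·(-31.5, 14) = (3.3, -0.3)
Step 2: at (3.3, -0.3), ∇g = (27.3, -10.5) → (3.3, -0.3) − 0.2·(27.3, -10.5) = (-2.16, 1.8)
Step 3: at (-2.16, 1.8), ∇g = (-22.68, 10.08) → (-2.16, 1.8) − 0.2·(-22.68, 10.08) = (2.376, -0.216)

(2.376, -0.216)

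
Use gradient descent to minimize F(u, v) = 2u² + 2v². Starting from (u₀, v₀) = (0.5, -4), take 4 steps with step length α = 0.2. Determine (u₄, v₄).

(0.0008, -0.0064)

∇F = (4u, 4v)
Step 1: at (0.5, -4), ∇F = (2, -16) → (0.5, -4) − 0.2·(2, -16) = (0.1, -0.8)
Step 2: at (0.1, -0.8), ∇F = (0.4, -3.2) → (0.1, -0.8) − 0.2·(0.4, -3.2) = (0.02, -0.16)
Step 3: at (0.02, -0.16), ∇F = (0.08, -0.64) → (0.02, -0.16) − 0.2·(0.08, -0.64) = (0.004, -0.032)
Step 4: at (0.004, -0.032), ∇F = (0.016, -0.128) → (0.004, -0.032) − 0.2·(0.016, -0.128) = (0.0008, -0.0064)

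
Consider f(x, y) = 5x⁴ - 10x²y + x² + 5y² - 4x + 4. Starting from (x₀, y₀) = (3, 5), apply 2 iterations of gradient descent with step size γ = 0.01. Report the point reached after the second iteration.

(1.1957776, 4.89364)

∇f = (20x³ - 20xy + 2x - 4, -10x² + 10y)
Step 1: at (3, 5), ∇f = (242, -40) → (3, 5) − 0.01·(242, -40) = (0.58, 5.4)
Step 2: at (0.58, 5.4), ∇f = (-61.57776, 50.636) → (0.58, 5.4) − 0.01·(-61.57776, 50.636) = (1.1957776, 4.89364)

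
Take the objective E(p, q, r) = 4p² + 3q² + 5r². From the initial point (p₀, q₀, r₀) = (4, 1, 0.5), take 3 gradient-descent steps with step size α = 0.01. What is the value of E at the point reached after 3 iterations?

∇E = (8p, 6q, 10r)
Step 1: at (4, 1, 0.5), ∇E = (32, 6, 5) → (4, 1, 0.5) − 0.01·(32, 6, 5) = (3.68, 0.94, 0.45)
Step 2: at (3.68, 0.94, 0.45), ∇E = (29.44, 5.64, 4.5) → (3.68, 0.94, 0.45) − 0.01·(29.44, 5.64, 4.5) = (3.3856, 0.8836, 0.405)
Step 3: at (3.3856, 0.8836, 0.405), ∇E = (27.0848, 5.3016, 4.05) → (3.3856, 0.8836, 0.405) − 0.01·(27.0848, 5.3016, 4.05) = (3.114752, 0.830584, 0.3645)
E(3.114752, 0.830584, 0.3645) = 41.540630679184

41.540630679184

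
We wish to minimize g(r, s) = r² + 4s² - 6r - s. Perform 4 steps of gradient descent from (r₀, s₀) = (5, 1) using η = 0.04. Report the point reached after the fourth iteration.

∇g = (2r - 6, 8s - 1)
(r₁, s₁) = (5, 1) − 0.04·(4, 7) = (4.84, 0.72)
(r₂, s₂) = (4.84, 0.72) − 0.04·(3.68, 4.76) = (4.6928, 0.5296)
(r₃, s₃) = (4.6928, 0.5296) − 0.04·(3.3856, 3.2368) = (4.557376, 0.400128)
(r₄, s₄) = (4.557376, 0.400128) − 0.04·(3.114752, 2.201024) = (4.43278592, 0.31208704)

(4.43278592, 0.31208704)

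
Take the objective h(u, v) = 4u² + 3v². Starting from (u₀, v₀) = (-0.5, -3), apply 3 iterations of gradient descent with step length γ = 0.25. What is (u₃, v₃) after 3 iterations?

(0.5, 0.375)

∇h = (8u, 6v)
Step 1: at (-0.5, -3), ∇h = (-4, -18) → (-0.5, -3) − 0.25·(-4, -18) = (0.5, 1.5)
Step 2: at (0.5, 1.5), ∇h = (4, 9) → (0.5, 1.5) − 0.25·(4, 9) = (-0.5, -0.75)
Step 3: at (-0.5, -0.75), ∇h = (-4, -4.5) → (-0.5, -0.75) − 0.25·(-4, -4.5) = (0.5, 0.375)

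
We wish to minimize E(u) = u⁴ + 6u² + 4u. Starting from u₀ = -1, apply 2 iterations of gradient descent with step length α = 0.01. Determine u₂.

-0.78714112

E′(u) = 4u³ + 12u + 4
Step 1: E′(-1) = -12; u₁ = -1 − 0.01·(-12) = -0.88
Step 2: E′(-0.88) = -9.285888; u₂ = -0.88 − 0.01·(-9.285888) = -0.78714112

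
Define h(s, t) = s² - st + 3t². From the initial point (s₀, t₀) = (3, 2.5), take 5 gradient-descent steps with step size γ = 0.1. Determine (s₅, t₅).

∇h = (2s - t, -s + 6t)
(s₁, t₁) = (3, 2.5) − 0.1·(3.5, 12) = (2.65, 1.3)
(s₂, t₂) = (2.65, 1.3) − 0.1·(4, 5.15) = (2.25, 0.785)
(s₃, t₃) = (2.25, 0.785) − 0.1·(3.715, 2.46) = (1.8785, 0.539)
(s₄, t₄) = (1.8785, 0.539) − 0.1·(3.218, 1.3555) = (1.5567, 0.40345)
(s₅, t₅) = (1.5567, 0.40345) − 0.1·(2.70995, 0.864) = (1.285705, 0.31705)

(1.285705, 0.31705)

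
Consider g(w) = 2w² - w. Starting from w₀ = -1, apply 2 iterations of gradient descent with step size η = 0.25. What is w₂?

g′(w) = 4w - 1
Step 1: g′(-1) = -5; w₁ = -1 − 0.25·(-5) = 0.25
Step 2: g′(0.25) = 0; w₂ = 0.25 − 0.25·0 = 0.25

0.25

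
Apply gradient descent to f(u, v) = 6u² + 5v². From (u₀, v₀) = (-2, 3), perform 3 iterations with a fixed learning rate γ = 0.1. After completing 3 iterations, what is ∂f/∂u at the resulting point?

0.192

∇f = (12u, 10v)
Step 1: at (-2, 3), ∇f = (-24, 30) → (-2, 3) − 0.1·(-24, 30) = (0.4, 0)
Step 2: at (0.4, 0), ∇f = (4.8, 0) → (0.4, 0) − 0.1·(4.8, 0) = (-0.08, 0)
Step 3: at (-0.08, 0), ∇f = (-0.96, 0) → (-0.08, 0) − 0.1·(-0.96, 0) = (0.016, 0)
∂f/∂u at (0.016, 0) = 0.192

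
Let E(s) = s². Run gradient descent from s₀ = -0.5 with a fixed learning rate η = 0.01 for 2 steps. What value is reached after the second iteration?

E′(s) = 2s
s₁ = -0.5 − 0.01·(-1) = -0.49
s₂ = -0.49 − 0.01·(-0.98) = -0.4802

-0.4802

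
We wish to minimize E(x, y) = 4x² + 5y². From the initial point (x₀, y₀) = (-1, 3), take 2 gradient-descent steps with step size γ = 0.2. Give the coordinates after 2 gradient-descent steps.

(-0.36, 3)

∇E = (8x, 10y)
Step 1: at (-1, 3), ∇E = (-8, 30) → (-1, 3) − 0.2·(-8, 30) = (0.6, -3)
Step 2: at (0.6, -3), ∇E = (4.8, -30) → (0.6, -3) − 0.2·(4.8, -30) = (-0.36, 3)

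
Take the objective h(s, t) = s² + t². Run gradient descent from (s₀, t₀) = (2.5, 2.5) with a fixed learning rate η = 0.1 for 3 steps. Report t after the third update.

∇h = (2s, 2t)
(s₁, t₁) = (2.5, 2.5) − 0.1·(5, 5) = (2, 2)
(s₂, t₂) = (2, 2) − 0.1·(4, 4) = (1.6, 1.6)
(s₃, t₃) = (1.6, 1.6) − 0.1·(3.2, 3.2) = (1.28, 1.28)
t = 1.28

1.28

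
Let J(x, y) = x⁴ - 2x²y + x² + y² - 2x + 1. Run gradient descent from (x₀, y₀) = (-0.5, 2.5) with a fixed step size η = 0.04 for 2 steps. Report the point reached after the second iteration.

∇J = (4x³ - 4xy + 2x - 2, -2x² + 2y)
Step 1: at (-0.5, 2.5), ∇J = (1.5, 4.5) → (-0.5, 2.5) − 0.04·(1.5, 4.5) = (-0.56, 2.32)
Step 2: at (-0.56, 2.32), ∇J = (1.374336, 4.0128) → (-0.56, 2.32) − 0.04·(1.374336, 4.0128) = (-0.61497344, 2.159488)

(-0.61497344, 2.159488)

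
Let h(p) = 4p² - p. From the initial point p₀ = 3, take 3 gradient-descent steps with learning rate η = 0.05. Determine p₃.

0.746

h′(p) = 8p - 1
p₁ = 3 − 0.05·23 = 1.85
p₂ = 1.85 − 0.05·13.8 = 1.16
p₃ = 1.16 − 0.05·8.28 = 0.746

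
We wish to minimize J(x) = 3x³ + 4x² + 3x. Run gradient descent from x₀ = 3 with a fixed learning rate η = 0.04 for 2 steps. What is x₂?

J′(x) = 9x² + 8x + 3
x₁ = 3 − 0.04·108 = -1.32
x₂ = -1.32 − 0.04·8.1216 = -1.644864

-1.644864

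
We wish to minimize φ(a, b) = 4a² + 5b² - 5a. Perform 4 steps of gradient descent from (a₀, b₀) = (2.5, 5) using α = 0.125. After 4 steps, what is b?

∇φ = (8a - 5, 10b)
(a₁, b₁) = (2.5, 5) − 0.125·(15, 50) = (0.625, -1.25)
(a₂, b₂) = (0.625, -1.25) − 0.125·(0, -12.5) = (0.625, 0.3125)
(a₃, b₃) = (0.625, 0.3125) − 0.125·(0, 3.125) = (0.625, -0.078125)
(a₄, b₄) = (0.625, -0.078125) − 0.125·(0, -0.78125) = (0.625, 0.01953125)
b = 0.01953125

0.01953125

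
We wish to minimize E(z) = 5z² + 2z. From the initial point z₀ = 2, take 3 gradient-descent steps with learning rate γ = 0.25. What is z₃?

E′(z) = 10z + 2
Step 1: E′(2) = 22; z₁ = 2 − 0.25·22 = -3.5
Step 2: E′(-3.5) = -33; z₂ = -3.5 − 0.25·(-33) = 4.75
Step 3: E′(4.75) = 49.5; z₃ = 4.75 − 0.25·49.5 = -7.625

-7.625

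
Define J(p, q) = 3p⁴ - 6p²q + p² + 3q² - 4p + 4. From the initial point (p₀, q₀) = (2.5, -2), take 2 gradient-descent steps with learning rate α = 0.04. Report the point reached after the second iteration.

∇J = (12p³ - 12pq + 2p - 4, -6p² + 6q)
Step 1: at (2.5, -2), ∇J = (248.5, -49.5) → (2.5, -2) − 0.04·(248.5, -49.5) = (-7.44, -0.02)
Step 2: at (-7.44, -0.02), ∇J = (-4962.635008, -332.2416) → (-7.44, -0.02) − 0.04·(-4962.635008, -332.2416) = (191.06540032, 13.269664)

(191.06540032, 13.269664)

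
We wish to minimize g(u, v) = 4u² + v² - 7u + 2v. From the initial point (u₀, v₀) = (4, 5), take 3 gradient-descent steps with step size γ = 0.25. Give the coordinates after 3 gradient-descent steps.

(-2.25, -0.25)

∇g = (8u - 7, 2v + 2)
Step 1: at (4, 5), ∇g = (25, 12) → (4, 5) − 0.25·(25, 12) = (-2.25, 2)
Step 2: at (-2.25, 2), ∇g = (-25, 6) → (-2.25, 2) − 0.25·(-25, 6) = (4, 0.5)
Step 3: at (4, 0.5), ∇g = (25, 3) → (4, 0.5) − 0.25·(25, 3) = (-2.25, -0.25)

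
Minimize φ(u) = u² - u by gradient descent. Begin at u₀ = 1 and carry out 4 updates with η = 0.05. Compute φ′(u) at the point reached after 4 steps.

0.6561

φ′(u) = 2u - 1
Step 1: φ′(1) = 1; u₁ = 1 − 0.05·1 = 0.95
Step 2: φ′(0.95) = 0.9; u₂ = 0.95 − 0.05·0.9 = 0.905
Step 3: φ′(0.905) = 0.81; u₃ = 0.905 − 0.05·0.81 = 0.8645
Step 4: φ′(0.8645) = 0.729; u₄ = 0.8645 − 0.05·0.729 = 0.82805
φ′(u) at (0.82805) = 0.6561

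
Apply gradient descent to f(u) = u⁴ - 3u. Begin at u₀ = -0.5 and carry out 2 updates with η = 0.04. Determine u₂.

f′(u) = 4u³ - 3
Step 1: f′(-0.5) = -3.5; u₁ = -0.5 − 0.04·(-3.5) = -0.36
Step 2: f′(-0.36) = -3.186624; u₂ = -0.36 − 0.04·(-3.186624) = -0.23253504

-0.23253504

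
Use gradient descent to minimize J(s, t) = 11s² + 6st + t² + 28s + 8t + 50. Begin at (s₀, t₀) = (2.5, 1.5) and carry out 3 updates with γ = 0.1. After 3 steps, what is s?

-11.284

∇J = (22s + 6t + 28, 6s + 2t + 8)
Step 1: at (2.5, 1.5), ∇J = (92, 26) → (2.5, 1.5) − 0.1·(92, 26) = (-6.7, -1.1)
Step 2: at (-6.7, -1.1), ∇J = (-126, -34.4) → (-6.7, -1.1) − 0.1·(-126, -34.4) = (5.9, 2.34)
Step 3: at (5.9, 2.34), ∇J = (171.84, 48.08) → (5.9, 2.34) − 0.1·(171.84, 48.08) = (-11.284, -2.468)
s = -11.284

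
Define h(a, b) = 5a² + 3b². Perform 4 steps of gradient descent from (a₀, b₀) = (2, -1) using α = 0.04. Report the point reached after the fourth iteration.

(0.2592, -0.33362176)

∇h = (10a, 6b)
(a₁, b₁) = (2, -1) − 0.04·(20, -6) = (1.2, -0.76)
(a₂, b₂) = (1.2, -0.76) − 0.04·(12, -4.56) = (0.72, -0.5776)
(a₃, b₃) = (0.72, -0.5776) − 0.04·(7.2, -3.4656) = (0.432, -0.438976)
(a₄, b₄) = (0.432, -0.438976) − 0.04·(4.32, -2.633856) = (0.2592, -0.33362176)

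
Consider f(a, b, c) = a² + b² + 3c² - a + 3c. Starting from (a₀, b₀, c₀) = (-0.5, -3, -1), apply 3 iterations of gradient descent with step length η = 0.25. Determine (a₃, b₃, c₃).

∇f = (2a - 1, 2b, 6c + 3)
(a₁, b₁, c₁) = (-0.5, -3, -1) − 0.25·(-2, -6, -3) = (0, -1.5, -0.25)
(a₂, b₂, c₂) = (0, -1.5, -0.25) − 0.25·(-1, -3, 1.5) = (0.25, -0.75, -0.625)
(a₃, b₃, c₃) = (0.25, -0.75, -0.625) − 0.25·(-0.5, -1.5, -0.75) = (0.375, -0.375, -0.4375)

(0.375, -0.375, -0.4375)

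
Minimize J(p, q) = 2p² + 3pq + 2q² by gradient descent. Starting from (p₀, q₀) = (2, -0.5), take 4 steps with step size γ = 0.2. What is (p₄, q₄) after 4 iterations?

(0.5312, -0.4928)

∇J = (4p + 3q, 3p + 4q)
(p₁, q₁) = (2, -0.5) − 0.2·(6.5, 4) = (0.7, -1.3)
(p₂, q₂) = (0.7, -1.3) − 0.2·(-1.1, -3.1) = (0.92, -0.68)
(p₃, q₃) = (0.92, -0.68) − 0.2·(1.64, 0.04) = (0.592, -0.688)
(p₄, q₄) = (0.592, -0.688) − 0.2·(0.304, -0.976) = (0.5312, -0.4928)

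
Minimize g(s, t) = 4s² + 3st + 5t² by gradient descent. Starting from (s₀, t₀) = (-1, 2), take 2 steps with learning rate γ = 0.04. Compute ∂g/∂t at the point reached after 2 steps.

6.672

∇g = (8s + 3t, 3s + 10t)
Step 1: at (-1, 2), ∇g = (-2, 17) → (-1, 2) − 0.04·(-2, 17) = (-0.92, 1.32)
Step 2: at (-0.92, 1.32), ∇g = (-3.4, 10.44) → (-0.92, 1.32) − 0.04·(-3.4, 10.44) = (-0.784, 0.9024)
∂g/∂t at (-0.784, 0.9024) = 6.672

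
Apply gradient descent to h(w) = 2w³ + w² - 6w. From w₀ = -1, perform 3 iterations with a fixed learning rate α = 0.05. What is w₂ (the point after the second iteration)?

-0.753

h′(w) = 6w² + 2w - 6
w₁ = -1 − 0.05·(-2) = -0.9
w₂ = -0.9 − 0.05·(-2.94) = -0.753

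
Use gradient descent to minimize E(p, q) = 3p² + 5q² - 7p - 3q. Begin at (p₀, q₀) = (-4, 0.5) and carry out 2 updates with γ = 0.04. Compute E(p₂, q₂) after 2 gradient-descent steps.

22.21012928

∇E = (6p - 7, 10q - 3)
(p₁, q₁) = (-4, 0.5) − 0.04·(-31, 2) = (-2.76, 0.42)
(p₂, q₂) = (-2.76, 0.42) − 0.04·(-23.56, 1.2) = (-1.8176, 0.372)
E(-1.8176, 0.372) = 22.21012928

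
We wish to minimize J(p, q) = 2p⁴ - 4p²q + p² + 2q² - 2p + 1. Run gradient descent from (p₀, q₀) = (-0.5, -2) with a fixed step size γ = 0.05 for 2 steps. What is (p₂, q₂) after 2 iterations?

(0.1276, -1.238)

∇J = (8p³ - 8pq + 2p - 2, -4p² + 4q)
(p₁, q₁) = (-0.5, -2) − 0.05·(-12, -9) = (0.1, -1.55)
(p₂, q₂) = (0.1, -1.55) − 0.05·(-0.552, -6.24) = (0.1276, -1.238)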